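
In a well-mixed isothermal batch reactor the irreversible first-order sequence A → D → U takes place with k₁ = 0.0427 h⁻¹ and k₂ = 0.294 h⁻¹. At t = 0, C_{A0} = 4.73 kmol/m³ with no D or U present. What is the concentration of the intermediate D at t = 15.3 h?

0.409 kmol/m³

For first-order series with pure A initially, C_D(t) = k₁C_{A0}/(k₂−k₁)·(e^(−k₁t) − e^(−k₂t)).
e^(−k₁t) = e^(−0.0427×15.3) = e^(−0.6533) = 0.5203; e^(−k₂t) = e^(−4.498) = 0.01113.
C_D = 0.0427×4.73/(0.294−0.0427) × (0.5203−0.01113) = 0.8037×0.5092 = 0.4092 kmol/m³.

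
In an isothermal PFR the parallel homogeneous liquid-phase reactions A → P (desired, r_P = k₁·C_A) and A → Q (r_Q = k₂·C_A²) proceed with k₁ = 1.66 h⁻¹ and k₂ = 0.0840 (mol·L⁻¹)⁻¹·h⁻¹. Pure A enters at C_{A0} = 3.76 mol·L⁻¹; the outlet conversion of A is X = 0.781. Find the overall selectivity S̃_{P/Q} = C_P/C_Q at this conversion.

C_A = C_{A0}(1−X) = 0.8234 mol·L⁻¹.
Along a PFR/batch, dC_P/dC_A = −r_P/(r_P+r_Q) = −k₁/(k₁+k₂·C_A).
Integrating from C_{A0} to C_A: C_P = (1.66/0.0840)·ln[(1.66+0.0840·3.76)/(1.66+0.0840·0.823)] = 19.76·ln(1.976/1.729) = 2.635 mol·L⁻¹.
C_Q = (C_{A0}−C_A)−C_P = 0.3013 mol·L⁻¹; S̃_{P/Q} = 2.635/0.3013 = 8.75.

8.75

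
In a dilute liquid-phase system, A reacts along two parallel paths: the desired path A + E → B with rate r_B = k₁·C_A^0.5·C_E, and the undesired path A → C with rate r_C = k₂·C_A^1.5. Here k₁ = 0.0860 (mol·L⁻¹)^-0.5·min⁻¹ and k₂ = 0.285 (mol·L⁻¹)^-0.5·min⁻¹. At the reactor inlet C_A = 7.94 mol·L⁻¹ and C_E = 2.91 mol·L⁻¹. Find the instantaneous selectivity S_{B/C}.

0.111

S_{B/C} = r_B/r_C = (k₁·C_A^0.5·C_E)/(k₂·C_A^1.5) = (k₁/k₂)·C_A⁻¹·C_E.
= (0.0860×7.940^0.5×2.910) / (0.285×7.940^1.5) = 0.7052/6.376 = 0.111.
The undesired path is higher order in A, so low C_A (CSTR or dilute feed) favours B.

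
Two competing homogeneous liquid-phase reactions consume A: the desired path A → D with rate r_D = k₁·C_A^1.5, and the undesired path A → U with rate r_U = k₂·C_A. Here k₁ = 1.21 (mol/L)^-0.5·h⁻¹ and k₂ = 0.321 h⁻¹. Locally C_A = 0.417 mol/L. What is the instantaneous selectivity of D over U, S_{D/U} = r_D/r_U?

2.43

S_{D/U} = r_D/r_U = (k₁·C_A^1.5)/(k₂·C_A) = (k₁/k₂)·C_A^0.5.
= (1.21×0.4170^1.5) / (0.321×0.4170) = 0.3258/0.1339 = 2.43.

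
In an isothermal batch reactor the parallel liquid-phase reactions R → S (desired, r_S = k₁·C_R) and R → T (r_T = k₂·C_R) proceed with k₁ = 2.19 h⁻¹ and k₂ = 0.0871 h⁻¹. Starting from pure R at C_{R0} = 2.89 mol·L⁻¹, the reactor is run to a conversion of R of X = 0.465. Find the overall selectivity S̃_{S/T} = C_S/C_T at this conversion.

25.1

C_R = C_{R0}(1−X) = 1.546 mol·L⁻¹.
Both paths are first order in R, so the instantaneous fraction to S is constant: dC_S/d(−C_R) = k₁/(k₁+k₂) = 0.9617.
C_S = 0.9617·(C_{R0}−C_R) = 0.9617×1.344 = 1.29 mol·L⁻¹.
C_T = (C_{R0}−C_R)−C_S = 0.05140 mol·L⁻¹; S̃_{S/T} = 1.292/0.05140 = 25.1.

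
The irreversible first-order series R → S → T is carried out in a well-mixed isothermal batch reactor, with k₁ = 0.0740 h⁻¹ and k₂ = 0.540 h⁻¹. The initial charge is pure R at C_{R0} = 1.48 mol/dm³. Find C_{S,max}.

For a first-order series the maximum intermediate yield is C_{S,max}/C_{R0} = (k₁/k₂)^[k₂/(k₂−k₁)].
= (0.0740/0.540)^(0.540/(0.540−0.0740)) = (0.1370)^(1.159) = 0.09995.
C_{S,max} = 0.09995×1.48 = 0.148 mol/dm³.

0.148 mol/dm³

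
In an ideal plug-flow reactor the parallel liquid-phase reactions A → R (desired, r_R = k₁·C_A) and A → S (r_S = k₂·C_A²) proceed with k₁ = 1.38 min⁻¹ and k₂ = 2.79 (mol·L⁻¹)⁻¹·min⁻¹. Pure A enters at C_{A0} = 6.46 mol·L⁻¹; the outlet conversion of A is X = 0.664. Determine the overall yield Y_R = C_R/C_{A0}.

0.0734

C_A = C_{A0}(1−X) = 2.171 mol·L⁻¹.
Along a PFR/batch, dC_R/dC_A = −r_R/(r_R+r_S) = −k₁/(k₁+k₂·C_A).
Integrating from C_{A0} to C_A: C_R = (1.38/2.79)·ln[(1.38+2.79·6.46)/(1.38+2.79·2.17)] = 0.4946·ln(19.40/7.436) = 0.4744 mol·L⁻¹.
Y_R = C_R/C_{A0} = 0.4744/6.46 = 0.0734.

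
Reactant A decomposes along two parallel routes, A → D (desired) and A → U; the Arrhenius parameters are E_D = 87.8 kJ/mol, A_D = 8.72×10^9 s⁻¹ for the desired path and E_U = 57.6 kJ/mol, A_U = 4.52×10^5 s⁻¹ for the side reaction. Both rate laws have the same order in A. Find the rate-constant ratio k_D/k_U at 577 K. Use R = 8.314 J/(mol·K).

35.6

With equal orders, S_{D/U} = k_D/k_U = (A_D/A_U)·exp[(E_U−E_D)/(RT)].
(E_U−E_D)/(RT) = (57.6−87.8)×10³/(8.314×577) = -30200/4797 = -6.295.
k_D/k_U = (8.72×10^9/4.52×10^5)·exp(-6.295) = 19292 × 0.001845 = 35.6.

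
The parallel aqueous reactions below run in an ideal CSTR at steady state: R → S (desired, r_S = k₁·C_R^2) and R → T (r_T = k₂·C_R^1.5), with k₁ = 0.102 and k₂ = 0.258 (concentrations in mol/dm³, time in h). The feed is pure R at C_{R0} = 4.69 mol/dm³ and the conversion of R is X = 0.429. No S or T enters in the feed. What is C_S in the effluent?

0.790 mol/dm³

Exit C_R = C_{R0}(1−X) = 4.69×0.571 = 2.678 mol/dm³.
A CSTR operates uniformly at the exit composition, giving r_S = 0.7315 and r_T = 1.131 (each k·C_R^n at C_R = 2.678).
Fraction of consumed R going to S: r_S/(r_S+r_T) = 0.3928.
C_S = 0.3928·C_{R0}·X = 0.3928×4.69×0.429 = 0.790 mol/dm³.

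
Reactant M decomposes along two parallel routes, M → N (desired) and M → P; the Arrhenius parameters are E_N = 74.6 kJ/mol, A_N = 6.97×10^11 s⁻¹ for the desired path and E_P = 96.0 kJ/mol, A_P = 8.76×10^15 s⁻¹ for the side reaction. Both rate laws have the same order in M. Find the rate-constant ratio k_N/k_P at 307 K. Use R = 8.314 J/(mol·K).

0.348

With equal orders, S_{N/P} = k_N/k_P = (A_N/A_P)·exp[(E_P−E_N)/(RT)].
(E_P−E_N)/(RT) = (96.0−74.6)×10³/(8.314×307) = 21400/2552 = 8.384.
k_N/k_P = (6.97×10^11/8.76×10^15)·exp(8.384) = 7.957×10^-5 × 4378 = 0.348.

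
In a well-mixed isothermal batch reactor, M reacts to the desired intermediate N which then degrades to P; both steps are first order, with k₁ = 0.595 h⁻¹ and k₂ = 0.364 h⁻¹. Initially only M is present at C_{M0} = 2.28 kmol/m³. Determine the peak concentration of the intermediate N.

1.05 kmol/m³

At the optimum, C_{N,max}/C_{M0} = (k₁/k₂)^[k₂/(k₂−k₁)].
= (0.595/0.364)^(0.364/(0.364−0.595)) = (1.635)^(-1.576) = 0.4610.
C_{N,max} = 0.4610×2.28 = 1.05 kmol/m³.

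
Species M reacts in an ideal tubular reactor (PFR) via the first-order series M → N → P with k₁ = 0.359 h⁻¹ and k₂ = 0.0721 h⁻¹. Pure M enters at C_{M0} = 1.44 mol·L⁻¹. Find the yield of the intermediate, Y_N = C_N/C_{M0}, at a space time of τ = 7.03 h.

The intermediate concentration in a first-order A→B→C sequence is C_N = k₁C_{M0}(e^(−k₁τ) − e^(−k₂τ))/(k₂−k₁).
e^(−k₁τ) = e^(−0.359×7.03) = e^(−2.524) = 0.08016; e^(−k₂τ) = e^(−0.5069) = 0.6024.
C_N = 0.359×1.44/(0.0721−0.359) × (0.08016−0.6024) = (-1.802)×(-0.5222) = 0.9410 mol·L⁻¹.
Y_N = C_N/C_{M0} = 0.9410/1.44 = 0.653.

0.653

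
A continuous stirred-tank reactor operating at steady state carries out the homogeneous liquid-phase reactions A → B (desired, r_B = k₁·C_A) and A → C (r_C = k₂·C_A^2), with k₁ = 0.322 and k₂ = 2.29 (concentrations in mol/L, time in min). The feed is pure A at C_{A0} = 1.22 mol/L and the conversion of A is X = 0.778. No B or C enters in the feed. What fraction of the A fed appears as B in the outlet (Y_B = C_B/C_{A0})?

0.266

Exit C_A = C_{A0}(1−X) = 1.22×0.222 = 0.2708 mol/L.
A CSTR operates uniformly at the exit composition, giving r_B = 0.08721 and r_C = 0.1680 (each k·C_A^n at C_A = 0.2708).
Fraction of consumed A going to B: r_B/(r_B+r_C) = 0.3417.
C_B = 0.3417·C_{A0}·X = 0.3417×1.22×0.778 = 0.324 mol/L; Y_B = C_B/C_{A0} = 0.266.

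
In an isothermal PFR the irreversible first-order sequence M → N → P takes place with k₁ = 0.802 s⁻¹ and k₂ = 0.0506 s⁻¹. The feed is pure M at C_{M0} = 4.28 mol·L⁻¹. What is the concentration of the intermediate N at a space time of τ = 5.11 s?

3.45 mol·L⁻¹

The intermediate concentration in a first-order A→B→C sequence is C_N = k₁C_{M0}(e^(−k₁τ) − e^(−k₂τ))/(k₂−k₁).
e^(−k₁τ) = e^(−0.802×5.11) = e^(−4.098) = 0.01660; e^(−k₂τ) = e^(−0.2586) = 0.7722.
C_N = 0.802×4.28/(0.0506−0.802) × (0.01660−0.7722) = (-4.568)×(-0.7556) = 3.452 mol·L⁻¹.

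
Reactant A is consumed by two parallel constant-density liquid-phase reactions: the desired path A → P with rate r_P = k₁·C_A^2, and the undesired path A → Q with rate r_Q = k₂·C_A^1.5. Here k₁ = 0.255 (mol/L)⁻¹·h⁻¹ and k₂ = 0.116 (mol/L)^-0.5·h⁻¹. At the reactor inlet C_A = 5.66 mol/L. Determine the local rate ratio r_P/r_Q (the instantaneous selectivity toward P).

5.23

S_{P/Q} = r_P/r_Q = (k₁·C_A^2)/(k₂·C_A^1.5) = (k₁/k₂)·C_A^0.5.
= (0.255×5.660^2) / (0.116×5.660^1.5) = 8.169/1.562 = 5.23.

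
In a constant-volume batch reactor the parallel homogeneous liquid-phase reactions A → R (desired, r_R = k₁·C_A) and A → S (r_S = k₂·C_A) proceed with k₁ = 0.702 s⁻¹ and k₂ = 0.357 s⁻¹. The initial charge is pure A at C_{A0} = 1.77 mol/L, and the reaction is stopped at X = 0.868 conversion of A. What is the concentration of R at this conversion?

C_A = C_{A0}(1−X) = 0.2336 mol/L.
Both paths are first order in A, so the instantaneous fraction to R is constant: dC_R/d(−C_A) = k₁/(k₁+k₂) = 0.6629.
C_R = 0.6629·(C_{A0}−C_A) = 0.6629×1.536 = 1.02 mol/L.

1.02 mol/L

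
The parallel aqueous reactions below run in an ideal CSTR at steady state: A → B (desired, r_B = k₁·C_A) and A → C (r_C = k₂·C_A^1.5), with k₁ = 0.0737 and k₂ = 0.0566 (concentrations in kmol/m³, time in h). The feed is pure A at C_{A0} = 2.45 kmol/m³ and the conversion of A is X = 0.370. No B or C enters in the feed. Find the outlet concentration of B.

Exit C_A = C_{A0}(1−X) = 2.45×0.630 = 1.544 kmol/m³.
Rates in a CSTR are evaluated at the outlet concentration: r_B = 0.0737×1.544 = 0.1138, r_C = 0.0566×1.544^1.5 = 0.1085.
Fraction of consumed A going to B: r_B/(r_B+r_C) = 0.5117.
C_B = 0.5117·C_{A0}·X = 0.5117×2.45×0.370 = 0.464 kmol/m³.

0.464 kmol/m³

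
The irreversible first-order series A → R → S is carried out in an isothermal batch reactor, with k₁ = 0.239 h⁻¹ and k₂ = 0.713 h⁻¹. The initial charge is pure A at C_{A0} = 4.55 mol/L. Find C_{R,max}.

0.879 mol/L

For a first-order series the maximum intermediate yield is C_{R,max}/C_{A0} = (k₁/k₂)^[k₂/(k₂−k₁)].
= (0.239/0.713)^(0.713/(0.713−0.239)) = (0.3352)^(1.504) = 0.1932.
C_{R,max} = 0.1932×4.55 = 0.879 mol/L.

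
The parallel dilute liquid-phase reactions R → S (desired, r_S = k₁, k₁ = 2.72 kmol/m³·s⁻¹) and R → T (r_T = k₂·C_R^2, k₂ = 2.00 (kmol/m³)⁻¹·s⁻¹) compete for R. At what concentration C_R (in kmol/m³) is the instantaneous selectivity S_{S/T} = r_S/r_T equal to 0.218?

2.50 kmol/m³

S_{S/T} = (k₁/k₂)·C_R^-2 ⇒ C_R = (S·k₂/k₁)^(-0.5).
= (0.218×2.00/2.72)^(-0.5) = (0.1603)^(-0.5) = 2.50 kmol/m³.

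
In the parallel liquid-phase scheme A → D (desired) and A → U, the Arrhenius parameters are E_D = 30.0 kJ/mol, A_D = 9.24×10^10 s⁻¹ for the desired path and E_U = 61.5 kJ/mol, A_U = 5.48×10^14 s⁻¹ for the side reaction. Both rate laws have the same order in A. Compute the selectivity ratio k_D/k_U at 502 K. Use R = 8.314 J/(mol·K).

0.320

With equal orders, S_{D/U} = k_D/k_U = (A_D/A_U)·exp[(E_U−E_D)/(RT)].
(E_U−E_D)/(RT) = (61.5−30.0)×10³/(8.314×502) = 31500/4174 = 7.547.
k_D/k_U = (9.24×10^10/5.48×10^14)·exp(7.547) = 1.686×10^-4 × 1896 = 0.320.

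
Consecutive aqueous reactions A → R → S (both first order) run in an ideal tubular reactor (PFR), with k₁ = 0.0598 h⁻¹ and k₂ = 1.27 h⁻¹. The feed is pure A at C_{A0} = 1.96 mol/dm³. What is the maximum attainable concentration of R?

0.0794 mol/dm³

For a first-order series the maximum intermediate yield is C_{R,max}/C_{A0} = (k₁/k₂)^[k₂/(k₂−k₁)].
= (0.0598/1.27)^(1.27/(1.27−0.0598)) = (0.04709)^(1.049) = 0.04049.
C_{R,max} = 0.04049×1.96 = 0.0794 mol/dm³.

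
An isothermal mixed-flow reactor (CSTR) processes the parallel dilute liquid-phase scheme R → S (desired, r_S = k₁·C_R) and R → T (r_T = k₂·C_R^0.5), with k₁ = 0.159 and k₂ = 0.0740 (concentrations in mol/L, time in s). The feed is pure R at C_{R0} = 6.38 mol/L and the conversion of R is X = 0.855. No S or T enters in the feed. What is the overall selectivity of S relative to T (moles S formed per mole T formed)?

Exit C_R = C_{R0}(1−X) = 6.38×0.145 = 0.9251 mol/L.
Rates in a CSTR are evaluated at the outlet concentration: r_S = 0.159×0.9251 = 0.1471, r_T = 0.0740×0.9251^0.5 = 0.07117.
Overall selectivity = C_S/C_T = r_Sτ/(r_Tτ) = r_S/r_T = 2.07.

2.07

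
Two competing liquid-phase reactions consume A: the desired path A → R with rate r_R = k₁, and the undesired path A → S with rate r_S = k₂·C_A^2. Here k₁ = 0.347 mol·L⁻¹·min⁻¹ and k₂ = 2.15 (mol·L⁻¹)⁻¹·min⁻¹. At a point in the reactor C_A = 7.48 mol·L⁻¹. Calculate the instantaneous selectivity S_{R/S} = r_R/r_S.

0.00288

S_{R/S} = r_R/r_S = (k₁)/(k₂·C_A^2) = (k₁/k₂)·C_A^-2.
= (0.347) / (2.15×7.480^2) = 0.3470/120.3 = 0.00288.
The undesired path is higher order in A, so low C_A (CSTR or dilute feed) favours R.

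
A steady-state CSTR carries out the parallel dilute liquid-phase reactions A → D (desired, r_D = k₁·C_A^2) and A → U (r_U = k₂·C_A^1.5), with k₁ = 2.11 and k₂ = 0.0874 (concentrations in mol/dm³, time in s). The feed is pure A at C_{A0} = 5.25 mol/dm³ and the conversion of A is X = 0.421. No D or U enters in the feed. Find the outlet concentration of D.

2.16 mol/dm³

Exit C_A = C_{A0}(1−X) = 5.25×0.579 = 3.040 mol/dm³.
A CSTR operates uniformly at the exit composition, giving r_D = 19.50 and r_U = 0.4632 (each k·C_A^n at C_A = 3.040).
Fraction of consumed A going to D: r_D/(r_D+r_U) = 0.9768.
C_D = 0.9768·C_{A0}·X = 0.9768×5.25×0.421 = 2.16 mol/dm³.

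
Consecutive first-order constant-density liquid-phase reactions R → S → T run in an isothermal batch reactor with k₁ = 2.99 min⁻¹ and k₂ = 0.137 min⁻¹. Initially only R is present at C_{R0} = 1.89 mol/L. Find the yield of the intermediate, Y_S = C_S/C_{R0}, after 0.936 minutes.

0.858

Solving the coupled first-order balances gives C_S(t) = [k₁/(k₂−k₁)]·C_{R0}·(e^(−k₁t) − e^(−k₂t)).
e^(−k₁t) = e^(−2.99×0.936) = e^(−2.799) = 0.06089; e^(−k₂t) = e^(−0.1282) = 0.8796.
C_S = 2.99×1.89/(0.137−2.99) × (0.06089−0.8796) = (-1.981)×(-0.8188) = 1.622 mol/L.
Y_S = C_S/C_{R0} = 1.622/1.89 = 0.858.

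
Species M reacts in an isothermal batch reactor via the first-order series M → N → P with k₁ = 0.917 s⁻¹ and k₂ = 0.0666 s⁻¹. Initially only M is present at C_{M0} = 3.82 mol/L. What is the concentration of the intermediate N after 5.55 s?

The intermediate concentration in a first-order A→B→C sequence is C_N = k₁C_{M0}(e^(−k₁t) − e^(−k₂t))/(k₂−k₁).
e^(−k₁t) = e^(−0.917×5.55) = e^(−5.089) = 0.006162; e^(−k₂t) = e^(−0.3696) = 0.6910.
C_N = 0.917×3.82/(0.0666−0.917) × (0.006162−0.6910) = (-4.119)×(-0.6848) = 2.821 mol/L.

2.82 mol/L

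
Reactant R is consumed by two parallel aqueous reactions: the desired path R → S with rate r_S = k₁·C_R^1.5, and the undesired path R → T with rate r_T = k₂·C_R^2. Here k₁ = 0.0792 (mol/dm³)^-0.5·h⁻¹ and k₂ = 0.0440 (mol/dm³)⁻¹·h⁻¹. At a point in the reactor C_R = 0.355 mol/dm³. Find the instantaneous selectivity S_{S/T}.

3.02

S_{S/T} = r_S/r_T = (k₁·C_R^1.5)/(k₂·C_R^2) = (k₁/k₂)·C_R^-0.5.
= (0.0792×0.3550^1.5) / (0.0440×0.3550^2) = 0.01675/0.005545 = 3.02.
The undesired path is higher order in R, so low C_R (CSTR or dilute feed) favours S.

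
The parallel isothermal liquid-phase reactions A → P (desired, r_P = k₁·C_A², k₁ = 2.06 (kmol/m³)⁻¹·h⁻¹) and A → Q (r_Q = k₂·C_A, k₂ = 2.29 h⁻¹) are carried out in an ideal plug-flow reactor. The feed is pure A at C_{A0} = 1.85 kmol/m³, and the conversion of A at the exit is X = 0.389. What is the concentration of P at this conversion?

0.410 kmol/m³

C_A = C_{A0}(1−X) = 1.130 kmol/m³.
Along a PFR/batch, dC_Q/dC_A = −r_Q/(r_P+r_Q) = −k₂/(k₂+k₁·C_A).
Integrating from C_{A0} to C_A: C_Q = (2.29/2.06)·ln[(2.29+2.06·1.85)/(2.29+2.06·1.13)] = 1.112·ln(6.101/4.619) = 0.3095 kmol/m³.
Then C_P = (C_{A0}−C_A) − C_Q = 0.7197 − 0.3095 = 0.4102 kmol/m³.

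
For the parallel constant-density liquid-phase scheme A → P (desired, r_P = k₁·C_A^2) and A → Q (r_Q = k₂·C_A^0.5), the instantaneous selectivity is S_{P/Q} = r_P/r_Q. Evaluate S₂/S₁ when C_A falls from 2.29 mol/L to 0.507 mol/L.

0.104

S_{P/Q} = (k₁/k₂)·C_A^1.5, so S₂/S₁ = (C_{A,2}/C_{A,1})^1.5.
= (0.507/2.29)^1.5 = (0.2214)^1.5 = 0.104.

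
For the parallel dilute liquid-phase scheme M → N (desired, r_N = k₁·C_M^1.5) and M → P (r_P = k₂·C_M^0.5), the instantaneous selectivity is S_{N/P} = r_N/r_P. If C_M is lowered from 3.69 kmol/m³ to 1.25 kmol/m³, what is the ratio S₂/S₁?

S_{N/P} = (k₁/k₂)·C_M, so S₂/S₁ = (C_{M,2}/C_{M,1}).
= 1.25/3.69 = 0.339.

0.339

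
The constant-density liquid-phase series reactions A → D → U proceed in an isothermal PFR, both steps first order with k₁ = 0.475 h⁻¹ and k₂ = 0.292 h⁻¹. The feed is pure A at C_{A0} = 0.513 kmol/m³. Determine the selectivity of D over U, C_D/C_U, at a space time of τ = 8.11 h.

0.238

Solving the coupled first-order balances gives C_D(τ) = [k₁/(k₂−k₁)]·C_{A0}·(e^(−k₁τ) − e^(−k₂τ)).
e^(−k₁τ) = e^(−0.475×8.11) = e^(−3.852) = 0.02123; e^(−k₂τ) = e^(−2.368) = 0.09366.
C_D = 0.475×0.513/(0.292−0.475) × (0.02123−0.09366) = (-1.332)×(-0.07242) = 0.09644 kmol/m³.
C_A = C_{A0}e^(−k₁τ) = 0.01089 kmol/m³, so C_U = C_{A0}−C_A−C_D = 0.4057 kmol/m³; C_D/C_U = 0.238.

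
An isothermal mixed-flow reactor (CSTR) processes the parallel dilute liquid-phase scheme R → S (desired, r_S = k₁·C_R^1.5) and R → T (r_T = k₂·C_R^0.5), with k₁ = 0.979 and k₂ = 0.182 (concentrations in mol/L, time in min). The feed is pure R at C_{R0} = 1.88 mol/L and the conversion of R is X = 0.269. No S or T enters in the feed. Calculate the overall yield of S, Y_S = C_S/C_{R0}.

Exit C_R = C_{R0}(1−X) = 1.88×0.731 = 1.374 mol/L.
In a CSTR the entire volume is at exit conditions, so r_S = 0.979×1.374^1.5 = 1.577 and r_T = 0.182×1.374^0.5 = 0.2134.
Fraction of consumed R going to S: r_S/(r_S+r_T) = 0.8808.
C_S = 0.8808·C_{R0}·X = 0.8808×1.88×0.269 = 0.445 mol/L; Y_S = C_S/C_{R0} = 0.237.

0.237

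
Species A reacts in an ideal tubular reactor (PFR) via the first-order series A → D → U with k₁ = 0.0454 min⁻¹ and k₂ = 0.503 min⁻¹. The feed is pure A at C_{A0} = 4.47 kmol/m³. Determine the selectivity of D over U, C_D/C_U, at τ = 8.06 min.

Solving the coupled first-order balances gives C_D(τ) = [k₁/(k₂−k₁)]·C_{A0}·(e^(−k₁τ) − e^(−k₂τ)).
e^(−k₁τ) = e^(−0.0454×8.06) = e^(−0.3659) = 0.6936; e^(−k₂τ) = e^(−4.054) = 0.01735.
C_D = 0.0454×4.47/(0.503−0.0454) × (0.6936−0.01735) = 0.4435×0.6762 = 0.2999 kmol/m³.
C_A = C_{A0}e^(−k₁τ) = 3.100 kmol/m³, so C_U = C_{A0}−C_A−C_D = 1.070 kmol/m³; C_D/C_U = 0.280.

0.280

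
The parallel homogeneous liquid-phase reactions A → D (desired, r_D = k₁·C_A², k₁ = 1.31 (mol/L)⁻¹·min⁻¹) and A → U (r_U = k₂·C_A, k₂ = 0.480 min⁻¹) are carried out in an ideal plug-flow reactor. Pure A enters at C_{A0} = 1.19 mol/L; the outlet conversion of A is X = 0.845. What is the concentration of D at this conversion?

0.625 mol/L

C_A = C_{A0}(1−X) = 0.1845 mol/L.
Along a PFR/batch, dC_U/dC_A = −r_U/(r_D+r_U) = −k₂/(k₂+k₁·C_A).
Integrating from C_{A0} to C_A: C_U = (0.480/1.31)·ln[(0.480+1.31·1.19)/(0.480+1.31·0.184)] = 0.3664·ln(2.039/0.7216) = 0.3806 mol/L.
Then C_D = (C_{A0}−C_A) − C_U = 1.006 − 0.3806 = 0.6250 mol/L.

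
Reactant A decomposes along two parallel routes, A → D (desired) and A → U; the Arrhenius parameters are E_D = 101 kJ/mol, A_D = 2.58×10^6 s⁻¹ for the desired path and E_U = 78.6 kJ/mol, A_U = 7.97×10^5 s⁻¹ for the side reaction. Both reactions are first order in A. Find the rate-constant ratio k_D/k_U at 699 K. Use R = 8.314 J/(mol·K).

0.0686

Since both paths have the same order in A, the concentration cancels and S_{D/U} = k_D/k_U = (A_D/A_U)·exp[(E_U−E_D)/(RT)].
(E_U−E_D)/(RT) = (78.6−101)×10³/(8.314×699) = -22400/5811 = -3.854.
k_D/k_U = (2.58×10^6/7.97×10^5)·exp(-3.854) = 3.237 × 0.02119 = 0.0686.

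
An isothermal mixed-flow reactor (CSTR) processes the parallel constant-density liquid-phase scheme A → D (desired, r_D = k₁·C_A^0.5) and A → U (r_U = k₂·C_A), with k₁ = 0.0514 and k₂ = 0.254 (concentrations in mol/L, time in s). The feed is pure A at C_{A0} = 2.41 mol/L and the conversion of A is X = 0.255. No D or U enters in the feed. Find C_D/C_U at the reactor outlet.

0.151

Exit C_A = C_{A0}(1−X) = 2.41×0.745 = 1.795 mol/L.
Rates in a CSTR are evaluated at the outlet concentration: r_D = 0.0514×1.795^0.5 = 0.06887, r_U = 0.254×1.795 = 0.4560.
Overall selectivity = C_D/C_U = r_Dτ/(r_Uτ) = r_D/r_U = 0.151.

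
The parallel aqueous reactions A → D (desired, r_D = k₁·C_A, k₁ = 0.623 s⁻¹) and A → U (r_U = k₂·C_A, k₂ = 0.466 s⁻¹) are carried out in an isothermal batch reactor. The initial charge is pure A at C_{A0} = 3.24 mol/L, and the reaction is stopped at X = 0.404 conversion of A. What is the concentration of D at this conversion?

C_A = C_{A0}(1−X) = 1.931 mol/L.
Both paths are first order in A, so the instantaneous fraction to D is constant: dC_D/d(−C_A) = k₁/(k₁+k₂) = 0.5721.
C_D = 0.5721·(C_{A0}−C_A) = 0.5721×1.309 = 0.749 mol/L.

0.749 mol/L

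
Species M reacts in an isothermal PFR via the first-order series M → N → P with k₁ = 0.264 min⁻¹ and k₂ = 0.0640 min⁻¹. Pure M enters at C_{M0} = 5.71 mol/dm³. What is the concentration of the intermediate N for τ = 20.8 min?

Solving the coupled first-order balances gives C_N(τ) = [k₁/(k₂−k₁)]·C_{M0}·(e^(−k₁τ) − e^(−k₂τ)).
e^(−k₁τ) = e^(−0.264×20.8) = e^(−5.491) = 0.004123; e^(−k₂τ) = e^(−1.331) = 0.2642.
C_N = 0.264×5.71/(0.0640−0.264) × (0.004123−0.2642) = (-7.537)×(-0.2600) = 1.960 mol/dm³.

1.96 mol/dm³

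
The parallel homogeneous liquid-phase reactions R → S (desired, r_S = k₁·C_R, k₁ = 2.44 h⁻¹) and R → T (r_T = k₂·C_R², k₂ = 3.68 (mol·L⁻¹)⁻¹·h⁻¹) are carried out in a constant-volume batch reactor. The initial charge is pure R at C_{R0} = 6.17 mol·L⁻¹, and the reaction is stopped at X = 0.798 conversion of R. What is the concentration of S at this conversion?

C_R = C_{R0}(1−X) = 1.246 mol·L⁻¹.
Along a PFR/batch, dC_S/dC_R = −r_S/(r_S+r_T) = −k₁/(k₁+k₂·C_R).
Integrating from C_{R0} to C_R: C_S = (2.44/3.68)·ln[(2.44+3.68·6.17)/(2.44+3.68·1.25)] = 0.6630·ln(25.15/7.027) = 0.8454 mol·L⁻¹.

0.845 mol·L⁻¹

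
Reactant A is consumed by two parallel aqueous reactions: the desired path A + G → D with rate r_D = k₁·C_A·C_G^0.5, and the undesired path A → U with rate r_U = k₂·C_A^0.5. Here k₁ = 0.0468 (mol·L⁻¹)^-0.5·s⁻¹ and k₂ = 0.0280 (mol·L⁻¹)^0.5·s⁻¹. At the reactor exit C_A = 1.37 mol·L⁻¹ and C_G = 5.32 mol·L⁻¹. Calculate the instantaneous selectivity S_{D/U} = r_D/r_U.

S_{D/U} = r_D/r_U = (k₁·C_A·C_G^0.5)/(k₂·C_A^0.5) = (k₁/k₂)·C_A^0.5·C_G^0.5.
= (0.0468×1.370×5.320^0.5) / (0.0280×1.370^0.5) = 0.1479/0.03277 = 4.51.

4.51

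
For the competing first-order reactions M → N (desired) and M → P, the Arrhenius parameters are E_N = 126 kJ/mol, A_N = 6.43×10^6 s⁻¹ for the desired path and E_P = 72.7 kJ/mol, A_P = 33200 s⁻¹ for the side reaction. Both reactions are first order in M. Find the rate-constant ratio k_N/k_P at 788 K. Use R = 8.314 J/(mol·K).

0.0567

With equal orders, S_{N/P} = k_N/k_P = (A_N/A_P)·exp[(E_P−E_N)/(RT)].
(E_P−E_N)/(RT) = (72.7−126)×10³/(8.314×788) = -53300/6551 = -8.136.
k_N/k_P = (6.43×10^6/33200)·exp(-8.136) = 193.7 × 2.929×10^-4 = 0.0567.
Since E_N > E_P, raising the temperature improves selectivity toward N.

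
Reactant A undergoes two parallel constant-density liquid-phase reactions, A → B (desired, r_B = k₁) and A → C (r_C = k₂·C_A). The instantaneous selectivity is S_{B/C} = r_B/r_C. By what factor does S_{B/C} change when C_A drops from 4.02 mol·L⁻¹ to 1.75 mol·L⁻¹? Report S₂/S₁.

S_{B/C} = (k₁/k₂)·C_A⁻¹, so S₂/S₁ = (C_{A,2}/C_{A,1})⁻¹.
= 4.02/1.75 = 2.30.
Selectivity toward B rises as C_A falls — low-concentration operation is favoured.

2.30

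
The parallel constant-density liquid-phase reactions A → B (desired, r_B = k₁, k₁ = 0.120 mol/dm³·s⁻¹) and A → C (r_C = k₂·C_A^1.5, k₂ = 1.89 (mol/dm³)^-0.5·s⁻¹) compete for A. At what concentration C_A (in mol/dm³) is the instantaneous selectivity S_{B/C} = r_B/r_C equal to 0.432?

0.278 mol/dm³

S_{B/C} = (k₁/k₂)·C_A^-1.5 ⇒ C_A = (S·k₂/k₁)^(1/(-1.5)).
= (0.432×1.89/0.120)^(-0.6667) = (6.804)^(-0.6667) = 0.278 mol/dm³.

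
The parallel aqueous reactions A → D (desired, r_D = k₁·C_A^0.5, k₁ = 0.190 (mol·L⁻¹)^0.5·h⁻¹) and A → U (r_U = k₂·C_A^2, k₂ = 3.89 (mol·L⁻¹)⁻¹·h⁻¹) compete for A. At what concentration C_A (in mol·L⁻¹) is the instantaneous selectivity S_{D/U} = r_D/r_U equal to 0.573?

0.194 mol·L⁻¹

S_{D/U} = (k₁/k₂)·C_A^-1.5 ⇒ C_A = (S·k₂/k₁)^(1/(-1.5)).
= (0.573×3.89/0.190)^(-0.6667) = (11.73)^(-0.6667) = 0.194 mol·L⁻¹.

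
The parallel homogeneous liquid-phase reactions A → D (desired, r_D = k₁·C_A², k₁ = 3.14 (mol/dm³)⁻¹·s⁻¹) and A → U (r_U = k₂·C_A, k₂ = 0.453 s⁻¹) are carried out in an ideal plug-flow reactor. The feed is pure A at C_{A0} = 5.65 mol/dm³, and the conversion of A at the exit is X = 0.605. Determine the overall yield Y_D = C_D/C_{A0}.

0.582

C_A = C_{A0}(1−X) = 2.232 mol/dm³.
Along a PFR/batch, dC_U/dC_A = −r_U/(r_D+r_U) = −k₂/(k₂+k₁·C_A).
Integrating from C_{A0} to C_A: C_U = (0.453/3.14)·ln[(0.453+3.14·5.65)/(0.453+3.14·2.23)] = 0.1443·ln(18.19/7.461) = 0.1286 mol/dm³.
Then C_D = (C_{A0}−C_A) − C_U = 3.418 − 0.1286 = 3.290 mol/dm³.
Y_D = C_D/C_{A0} = 3.290/5.65 = 0.582.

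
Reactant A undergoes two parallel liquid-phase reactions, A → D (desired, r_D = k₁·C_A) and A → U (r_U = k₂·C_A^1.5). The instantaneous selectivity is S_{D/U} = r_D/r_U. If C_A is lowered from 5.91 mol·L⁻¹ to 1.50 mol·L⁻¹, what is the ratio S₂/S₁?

S_{D/U} = (k₁/k₂)·C_A^-0.5, so S₂/S₁ = (C_{A,2}/C_{A,1})^-0.5.
= (1.50/5.91)^(-0.5) = (0.2538)^(-0.5) = 1.98.

1.98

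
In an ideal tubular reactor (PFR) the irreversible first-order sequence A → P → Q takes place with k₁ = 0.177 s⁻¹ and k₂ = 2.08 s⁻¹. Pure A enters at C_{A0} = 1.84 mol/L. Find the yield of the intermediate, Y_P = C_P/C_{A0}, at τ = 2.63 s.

Solving the coupled first-order balances gives C_P(τ) = [k₁/(k₂−k₁)]·C_{A0}·(e^(−k₁τ) − e^(−k₂τ)).
e^(−k₁τ) = e^(−0.177×2.63) = e^(−0.4655) = 0.6278; e^(−k₂τ) = e^(−5.470) = 0.004210.
C_P = 0.177×1.84/(2.08−0.177) × (0.6278−0.004210) = 0.1711×0.6236 = 0.1067 mol/L.
Y_P = C_P/C_{A0} = 0.1067/1.84 = 0.0580.

0.0580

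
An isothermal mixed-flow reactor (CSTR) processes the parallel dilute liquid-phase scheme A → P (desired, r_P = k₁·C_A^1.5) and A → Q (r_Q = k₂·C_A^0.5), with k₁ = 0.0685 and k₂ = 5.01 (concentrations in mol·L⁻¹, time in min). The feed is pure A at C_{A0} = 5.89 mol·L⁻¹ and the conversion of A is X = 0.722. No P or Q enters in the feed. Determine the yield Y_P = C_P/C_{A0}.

Exit C_A = C_{A0}(1−X) = 5.89×0.278 = 1.637 mol·L⁻¹.
A CSTR operates uniformly at the exit composition, giving r_P = 0.1435 and r_Q = 6.411 (each k·C_A^n at C_A = 1.637).
Fraction of consumed A going to P: r_P/(r_P+r_Q) = 0.02190.
C_P = 0.02190·C_{A0}·X = 0.02190×5.89×0.722 = 0.0931 mol·L⁻¹; Y_P = C_P/C_{A0} = 0.0158.

0.0158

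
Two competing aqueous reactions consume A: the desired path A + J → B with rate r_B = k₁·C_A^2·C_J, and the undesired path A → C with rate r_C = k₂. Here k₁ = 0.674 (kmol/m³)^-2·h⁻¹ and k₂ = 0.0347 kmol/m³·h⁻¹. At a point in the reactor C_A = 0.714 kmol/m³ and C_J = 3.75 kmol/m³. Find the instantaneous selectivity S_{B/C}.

37.1

S_{B/C} = r_B/r_C = (k₁·C_A^2·C_J)/(k₂) = (k₁/k₂)·C_A^2·C_J.
= (0.674×0.7140^2×3.750) / (0.0347) = 1.289/0.03470 = 37.1.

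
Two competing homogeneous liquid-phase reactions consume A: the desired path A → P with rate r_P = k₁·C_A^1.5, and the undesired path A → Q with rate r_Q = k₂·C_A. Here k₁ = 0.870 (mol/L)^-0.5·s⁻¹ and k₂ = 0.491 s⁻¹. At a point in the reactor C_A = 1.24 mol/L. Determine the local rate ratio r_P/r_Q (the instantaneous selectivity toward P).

S_{P/Q} = r_P/r_Q = (k₁·C_A^1.5)/(k₂·C_A) = (k₁/k₂)·C_A^0.5.
= (0.870×1.240^1.5) / (0.491×1.240) = 1.201/0.6088 = 1.97.

1.97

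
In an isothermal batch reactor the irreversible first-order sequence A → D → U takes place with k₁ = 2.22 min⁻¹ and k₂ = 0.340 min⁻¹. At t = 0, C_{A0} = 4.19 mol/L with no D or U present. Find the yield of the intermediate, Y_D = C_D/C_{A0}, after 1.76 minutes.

The intermediate concentration in a first-order A→B→C sequence is C_D = k₁C_{A0}(e^(−k₁t) − e^(−k₂t))/(k₂−k₁).
e^(−k₁t) = e^(−2.22×1.76) = e^(−3.907) = 0.02010; e^(−k₂t) = e^(−0.5984) = 0.5497.
C_D = 2.22×4.19/(0.340−2.22) × (0.02010−0.5497) = (-4.948)×(-0.5296) = 2.620 mol/L.
Y_D = C_D/C_{A0} = 2.620/4.19 = 0.625.

0.625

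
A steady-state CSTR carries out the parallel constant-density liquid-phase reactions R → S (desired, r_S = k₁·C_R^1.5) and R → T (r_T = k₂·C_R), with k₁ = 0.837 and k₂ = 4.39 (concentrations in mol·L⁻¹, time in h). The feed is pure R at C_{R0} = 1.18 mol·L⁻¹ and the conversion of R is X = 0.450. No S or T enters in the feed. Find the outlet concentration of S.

Exit C_R = C_{R0}(1−X) = 1.18×0.550 = 0.6490 mol·L⁻¹.
In a CSTR the entire volume is at exit conditions, so r_S = 0.837×0.6490^1.5 = 0.4376 and r_T = 4.39×0.6490 = 2.849.
Fraction of consumed R going to S: r_S/(r_S+r_T) = 0.1331.
C_S = 0.1331·C_{R0}·X = 0.1331×1.18×0.450 = 0.0707 mol·L⁻¹.

0.0707 mol·L⁻¹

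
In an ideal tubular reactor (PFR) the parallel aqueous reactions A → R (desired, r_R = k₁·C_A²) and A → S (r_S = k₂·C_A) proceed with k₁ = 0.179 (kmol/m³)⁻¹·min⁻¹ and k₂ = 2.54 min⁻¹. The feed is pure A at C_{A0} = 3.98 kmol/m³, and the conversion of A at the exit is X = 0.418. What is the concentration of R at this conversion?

0.301 kmol/m³

C_A = C_{A0}(1−X) = 2.316 kmol/m³.
Along a PFR/batch, dC_S/dC_A = −r_S/(r_R+r_S) = −k₂/(k₂+k₁·C_A).
Integrating from C_{A0} to C_A: C_S = (2.54/0.179)·ln[(2.54+0.179·3.98)/(2.54+0.179·2.32)] = 14.19·ln(3.252/2.955) = 1.363 kmol/m³.
Then C_R = (C_{A0}−C_A) − C_S = 1.664 − 1.363 = 0.3010 kmol/m³.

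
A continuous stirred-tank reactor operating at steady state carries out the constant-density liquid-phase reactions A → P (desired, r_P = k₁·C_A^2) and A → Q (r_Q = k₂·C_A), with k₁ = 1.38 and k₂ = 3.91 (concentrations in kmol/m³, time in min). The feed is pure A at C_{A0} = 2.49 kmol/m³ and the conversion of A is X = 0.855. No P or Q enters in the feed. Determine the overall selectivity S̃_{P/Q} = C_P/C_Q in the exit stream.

0.127

Exit C_A = C_{A0}(1−X) = 2.49×0.145 = 0.3611 kmol/m³.
In a CSTR the entire volume is at exit conditions, so r_P = 1.38×0.3611^2 = 0.1799 and r_Q = 3.91×0.3611 = 1.412.
Overall selectivity = C_P/C_Q = r_Pτ/(r_Qτ) = r_P/r_Q = 0.127.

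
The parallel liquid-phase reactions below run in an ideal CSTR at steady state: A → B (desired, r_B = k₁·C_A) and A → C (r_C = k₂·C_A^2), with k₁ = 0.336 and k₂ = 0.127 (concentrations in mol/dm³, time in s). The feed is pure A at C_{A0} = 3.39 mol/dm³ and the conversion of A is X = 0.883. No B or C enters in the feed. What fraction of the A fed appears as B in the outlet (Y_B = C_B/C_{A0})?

Exit C_A = C_{A0}(1−X) = 3.39×0.117 = 0.3966 mol/dm³.
In a CSTR the entire volume is at exit conditions, so r_B = 0.336×0.3966 = 0.1333 and r_C = 0.127×0.3966^2 = 0.01998.
Fraction of consumed A going to B: r_B/(r_B+r_C) = 0.8696.
C_B = 0.8696·C_{A0}·X = 0.8696×3.39×0.883 = 2.60 mol/dm³; Y_B = C_B/C_{A0} = 0.768.

0.768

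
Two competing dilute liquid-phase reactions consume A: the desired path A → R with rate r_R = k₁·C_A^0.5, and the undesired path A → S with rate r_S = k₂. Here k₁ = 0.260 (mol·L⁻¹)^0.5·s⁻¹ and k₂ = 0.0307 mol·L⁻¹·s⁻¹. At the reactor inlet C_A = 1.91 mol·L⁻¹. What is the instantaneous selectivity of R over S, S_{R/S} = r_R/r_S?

S_{R/S} = r_R/r_S = (k₁·C_A^0.5)/(k₂) = (k₁/k₂)·C_A^0.5.
= (0.260×1.910^0.5) / (0.0307) = 0.3593/0.03070 = 11.7.

11.7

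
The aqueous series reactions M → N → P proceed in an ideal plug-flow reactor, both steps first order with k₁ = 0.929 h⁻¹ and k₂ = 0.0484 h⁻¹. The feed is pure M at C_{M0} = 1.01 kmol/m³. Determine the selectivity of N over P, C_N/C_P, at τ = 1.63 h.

For first-order series with pure M initially, C_N(τ) = k₁C_{M0}/(k₂−k₁)·(e^(−k₁τ) − e^(−k₂τ)).
e^(−k₁τ) = e^(−0.929×1.63) = e^(−1.514) = 0.2200; e^(−k₂τ) = e^(−0.07889) = 0.9241.
C_N = 0.929×1.01/(0.0484−0.929) × (0.2200−0.9241) = (-1.066)×(-0.7042) = 0.7503 kmol/m³.
C_M = C_{M0}e^(−k₁τ) = 0.2222 kmol/m³, so C_P = C_{M0}−C_M−C_N = 0.03753 kmol/m³; C_N/C_P = 20.0.

20.0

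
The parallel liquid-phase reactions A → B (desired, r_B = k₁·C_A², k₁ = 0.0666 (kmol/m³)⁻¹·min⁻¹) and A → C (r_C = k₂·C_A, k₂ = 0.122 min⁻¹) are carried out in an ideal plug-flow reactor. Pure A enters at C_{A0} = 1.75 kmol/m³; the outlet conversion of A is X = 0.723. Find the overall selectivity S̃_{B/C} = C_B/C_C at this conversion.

0.585

C_A = C_{A0}(1−X) = 0.4848 kmol/m³.
Along a PFR/batch, dC_C/dC_A = −r_C/(r_B+r_C) = −k₂/(k₂+k₁·C_A).
Integrating from C_{A0} to C_A: C_C = (0.122/0.0666)·ln[(0.122+0.0666·1.75)/(0.122+0.0666·0.485)] = 1.832·ln(0.2386/0.1543) = 0.7983 kmol/m³.
Then C_B = (C_{A0}−C_A) − C_C = 1.265 − 0.7983 = 0.4670 kmol/m³.
S̃_{B/C} = C_B/C_C = 0.4670/0.7983 = 0.585.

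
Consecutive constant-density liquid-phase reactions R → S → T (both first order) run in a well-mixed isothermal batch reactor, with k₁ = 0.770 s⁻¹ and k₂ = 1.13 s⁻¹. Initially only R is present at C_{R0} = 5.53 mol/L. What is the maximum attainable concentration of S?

For a first-order series the maximum intermediate yield is C_{S,max}/C_{R0} = (k₁/k₂)^[k₂/(k₂−k₁)].
= (0.770/1.13)^(1.13/(1.13−0.770)) = (0.6814)^(3.139) = 0.3000.
C_{S,max} = 0.3000×5.53 = 1.66 mol/L.

1.66 mol/L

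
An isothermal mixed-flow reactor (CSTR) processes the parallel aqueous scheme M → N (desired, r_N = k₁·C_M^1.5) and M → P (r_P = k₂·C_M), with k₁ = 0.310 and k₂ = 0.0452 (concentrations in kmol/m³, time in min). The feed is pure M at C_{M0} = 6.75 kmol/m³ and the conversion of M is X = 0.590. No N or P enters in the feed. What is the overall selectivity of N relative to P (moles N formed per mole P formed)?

11.4

Exit C_M = C_{M0}(1−X) = 6.75×0.410 = 2.768 kmol/m³.
In a CSTR the entire volume is at exit conditions, so r_N = 0.310×2.768^1.5 = 1.427 and r_P = 0.0452×2.768 = 0.1251.
Overall selectivity = C_N/C_P = r_Nτ/(r_Pτ) = r_N/r_P = 11.4.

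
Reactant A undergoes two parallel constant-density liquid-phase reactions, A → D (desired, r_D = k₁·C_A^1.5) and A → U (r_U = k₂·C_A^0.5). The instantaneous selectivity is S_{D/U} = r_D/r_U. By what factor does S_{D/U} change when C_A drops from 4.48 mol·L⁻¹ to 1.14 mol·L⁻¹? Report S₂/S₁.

0.254

S_{D/U} = (k₁/k₂)·C_A, so S₂/S₁ = (C_{A,2}/C_{A,1}).
= 1.14/4.48 = 0.254.
Selectivity toward D falls as C_A falls — high-concentration operation is favoured.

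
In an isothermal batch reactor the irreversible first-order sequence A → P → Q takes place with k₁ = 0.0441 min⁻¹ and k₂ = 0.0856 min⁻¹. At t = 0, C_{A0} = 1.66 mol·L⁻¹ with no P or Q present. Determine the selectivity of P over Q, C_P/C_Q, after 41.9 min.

Solving the coupled first-order balances gives C_P(t) = [k₁/(k₂−k₁)]·C_{A0}·(e^(−k₁t) − e^(−k₂t)).
e^(−k₁t) = e^(−0.0441×41.9) = e^(−1.848) = 0.1576; e^(−k₂t) = e^(−3.587) = 0.02769.
C_P = 0.0441×1.66/(0.0856−0.0441) × (0.1576−0.02769) = 1.764×0.1299 = 0.2291 mol·L⁻¹.
C_A = C_{A0}e^(−k₁t) = 0.2616 mol·L⁻¹, so C_Q = C_{A0}−C_A−C_P = 1.169 mol·L⁻¹; C_P/C_Q = 0.196.

0.196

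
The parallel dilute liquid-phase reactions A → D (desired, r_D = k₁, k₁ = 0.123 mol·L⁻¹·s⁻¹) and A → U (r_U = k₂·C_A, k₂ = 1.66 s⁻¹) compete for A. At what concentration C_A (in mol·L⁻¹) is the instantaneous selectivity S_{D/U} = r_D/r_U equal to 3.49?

0.0212 mol·L⁻¹

S_{D/U} = (k₁/k₂)·C_A⁻¹ ⇒ C_A = (S·k₂/k₁)^(-1).
= (3.49×1.66/0.123)^(-1) = (47.10)^(-1) = 0.0212 mol·L⁻¹.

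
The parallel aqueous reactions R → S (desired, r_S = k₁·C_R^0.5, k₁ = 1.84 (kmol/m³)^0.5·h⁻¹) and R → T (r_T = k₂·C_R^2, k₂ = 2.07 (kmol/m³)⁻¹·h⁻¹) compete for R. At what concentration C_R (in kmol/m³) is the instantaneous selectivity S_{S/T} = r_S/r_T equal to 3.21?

0.425 kmol/m³

S_{S/T} = (k₁/k₂)·C_R^-1.5 ⇒ C_R = (S·k₂/k₁)^(1/(-1.5)).
= (3.21×2.07/1.84)^(-0.6667) = (3.611)^(-0.6667) = 0.425 kmol/m³.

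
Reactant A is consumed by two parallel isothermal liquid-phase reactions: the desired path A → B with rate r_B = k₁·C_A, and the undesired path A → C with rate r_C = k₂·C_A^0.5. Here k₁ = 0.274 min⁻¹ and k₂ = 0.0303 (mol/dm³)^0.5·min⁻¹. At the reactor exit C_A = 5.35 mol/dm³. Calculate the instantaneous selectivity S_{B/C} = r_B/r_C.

S_{B/C} = r_B/r_C = (k₁·C_A)/(k₂·C_A^0.5) = (k₁/k₂)·C_A^0.5.
= (0.274×5.350) / (0.0303×5.350^0.5) = 1.466/0.07008 = 20.9.
Since the desired path is higher order in A, keeping C_A high (PFR or concentrated feed) favours B.

20.9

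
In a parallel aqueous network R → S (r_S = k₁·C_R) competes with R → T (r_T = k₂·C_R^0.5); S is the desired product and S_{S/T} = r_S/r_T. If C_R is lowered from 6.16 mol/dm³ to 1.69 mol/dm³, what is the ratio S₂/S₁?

S_{S/T} = (k₁/k₂)·C_R^0.5, so S₂/S₁ = (C_{R,2}/C_{R,1})^0.5.
= (1.69/6.16)^0.5 = (0.2744)^0.5 = 0.524.

0.524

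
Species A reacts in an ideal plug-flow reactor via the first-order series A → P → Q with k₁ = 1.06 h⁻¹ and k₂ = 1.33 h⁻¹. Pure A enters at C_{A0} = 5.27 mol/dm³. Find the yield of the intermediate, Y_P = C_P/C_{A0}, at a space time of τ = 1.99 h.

0.198

For first-order series with pure A initially, C_P(τ) = k₁C_{A0}/(k₂−k₁)·(e^(−k₁τ) − e^(−k₂τ)).
e^(−k₁τ) = e^(−1.06×1.99) = e^(−2.109) = 0.1213; e^(−k₂τ) = e^(−2.647) = 0.07088.
C_P = 1.06×5.27/(1.33−1.06) × (0.1213−0.07088) = 20.69×0.05043 = 1.043 mol/dm³.
Y_P = C_P/C_{A0} = 1.043/5.27 = 0.198.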